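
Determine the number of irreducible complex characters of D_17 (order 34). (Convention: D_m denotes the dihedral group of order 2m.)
10

Why: The number of irreducible complex representations of a finite group equals its number of conjugacy classes. D_17 has 10 conjugacy classes ((n+3)/2 for n odd), so D_17 (order 34) has exactly 10 irreducible complex representations.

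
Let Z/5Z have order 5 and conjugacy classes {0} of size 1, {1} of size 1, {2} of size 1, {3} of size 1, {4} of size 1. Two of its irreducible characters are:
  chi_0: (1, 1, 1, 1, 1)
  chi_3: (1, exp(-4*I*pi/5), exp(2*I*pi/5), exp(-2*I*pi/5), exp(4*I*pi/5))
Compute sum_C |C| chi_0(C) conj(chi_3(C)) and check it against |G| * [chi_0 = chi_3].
Sum = 0; so <chi_0, chi_3> = 0 (distinct irreducibles are orthogonal).

Solution. Compute term by term over conjugacy classes (|C| * chi_0(C) * conj(chi_3(C))):
  1*(1)*conj(1) + 1*(1)*conj(exp(-4*I*pi/5)) + 1*(1)*conj(exp(2*I*pi/5)) + 1*(1)*conj(exp(-2*I*pi/5)) + 1*(1)*conj(exp(4*I*pi/5))
  = (1) + (exp(4*I*pi/5)) + (exp(-2*I*pi/5)) + (exp(2*I*pi/5)) + (exp(-4*I*pi/5))
  = 0.
(Exp terms are combined using exp(i*s)*conj(exp(i*t)) = exp(i*(s-t)), and sums of them are collapsed using the identity that for every m > 1 the m distinct m-th roots of unity sum to 0, e.g. 1 + exp(2*I*pi/3) + exp(-2*I*pi/3) = 0.)
Dividing by |G| = 5 gives 0/5 = 0, matching the row-orthogonality relation <chi_0, chi_3> = [chi_0 = chi_3].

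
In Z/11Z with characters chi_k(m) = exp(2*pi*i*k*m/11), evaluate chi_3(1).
chi_3(1) = zeta_11^3 = exp(6*I*pi/11)

chi_3(1) = zeta_11^(3*1) = zeta_11^3. Since zeta_11^11 = 1, this equals zeta_11^3 = exp(2*pi*i*3/11) = exp(6*I*pi/11).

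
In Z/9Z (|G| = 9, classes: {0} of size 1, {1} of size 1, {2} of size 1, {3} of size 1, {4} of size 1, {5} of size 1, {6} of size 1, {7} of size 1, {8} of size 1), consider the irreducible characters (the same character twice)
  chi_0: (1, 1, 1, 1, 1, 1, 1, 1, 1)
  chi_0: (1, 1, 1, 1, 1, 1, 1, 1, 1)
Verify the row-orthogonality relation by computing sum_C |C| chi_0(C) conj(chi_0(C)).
Sum = 9 = |G| = 9; so <chi_0, chi_0> = 1 (norm-1 confirms irreducibility).

Solution. Compute term by term over conjugacy classes (|C| * chi_0(C) * conj(chi_0(C))):
  1*(1)*conj(1) + 1*(1)*conj(1) + 1*(1)*conj(1) + 1*(1)*conj(1) + 1*(1)*conj(1) + 1*(1)*conj(1) + 1*(1)*conj(1) + 1*(1)*conj(1) + 1*(1)*conj(1)
  = (1) + (1) + (1) + (1) + (1) + (1) + (1) + (1) + (1)
  = 9.
(Exp terms are combined using exp(i*s)*conj(exp(i*t)) = exp(i*(s-t)), and sums of them are collapsed using the identity that for every m > 1 the m distinct m-th roots of unity sum to 0, e.g. 1 + exp(2*I*pi/3) + exp(-2*I*pi/3) = 0.)
Dividing by |G| = 9 gives 9/9 = 1, matching the row-orthogonality relation <chi_0, chi_0> = [chi_0 = chi_0].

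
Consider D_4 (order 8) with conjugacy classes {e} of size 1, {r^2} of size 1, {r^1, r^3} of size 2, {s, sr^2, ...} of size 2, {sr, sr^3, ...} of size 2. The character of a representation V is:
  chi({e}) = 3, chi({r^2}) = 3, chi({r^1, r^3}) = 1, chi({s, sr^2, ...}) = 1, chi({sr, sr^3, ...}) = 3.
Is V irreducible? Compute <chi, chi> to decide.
Not irreducible (reducible): <chi, chi> = 5 > 1.

Reasoning: <chi, chi> = (1/|G|) sum_C |C| * |chi(C)|^2 = (1/8)[1*|3|^2 + 1*|3|^2 + 2*|1|^2 + 2*|1|^2 + 2*|3|^2]
  = (1/8)[(9) + (9) + (2) + (2) + (18)] = 40/8 = 5.
A character is irreducible iff <chi, chi> = 1, so this representation is reducible.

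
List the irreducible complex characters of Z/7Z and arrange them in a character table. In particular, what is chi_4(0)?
Character table of Z/7Z (irreps indexed chi_0,...,chi_6 with chi_k(m) = zeta_7^(k*m), zeta_7 = exp(2*pi*i/7)):
  irrep \ class  {0} (size 1)  {1} (size 1)    {2} (size 1)    {3} (size 1)    {4} (size 1)    {5} (size 1)    {6} (size 1)  
  chi_0          1             1               1               1               1               1               1             
  chi_1          1             exp(2*I*pi/7)   exp(4*I*pi/7)   exp(6*I*pi/7)   exp(-6*I*pi/7)  exp(-4*I*pi/7)  exp(-2*I*pi/7)
  chi_2          1             exp(4*I*pi/7)   exp(-6*I*pi/7)  exp(-2*I*pi/7)  exp(2*I*pi/7)   exp(6*I*pi/7)   exp(-4*I*pi/7)
  chi_3          1             exp(6*I*pi/7)   exp(-2*I*pi/7)  exp(4*I*pi/7)   exp(-4*I*pi/7)  exp(2*I*pi/7)   exp(-6*I*pi/7)
  chi_4          1             exp(-6*I*pi/7)  exp(2*I*pi/7)   exp(-4*I*pi/7)  exp(4*I*pi/7)   exp(-2*I*pi/7)  exp(6*I*pi/7) 
  chi_5          1             exp(-4*I*pi/7)  exp(6*I*pi/7)   exp(2*I*pi/7)   exp(-2*I*pi/7)  exp(-6*I*pi/7)  exp(4*I*pi/7) 
  chi_6          1             exp(-2*I*pi/7)  exp(-4*I*pi/7)  exp(-6*I*pi/7)  exp(6*I*pi/7)   exp(4*I*pi/7)   exp(2*I*pi/7) 

Spot check: chi_4(0) = zeta_7^(4*0) = zeta_7^0 = 1.

Why: Z/7Z is abelian, so all 7 irreducible complex representations are 1-dimensional. They are given by chi_k(m) = zeta_7^(k*m) for k = 0,...,6. Row orthogonality: sum_m chi_k(m) conj(chi_l(m)) = 7 * [k = l].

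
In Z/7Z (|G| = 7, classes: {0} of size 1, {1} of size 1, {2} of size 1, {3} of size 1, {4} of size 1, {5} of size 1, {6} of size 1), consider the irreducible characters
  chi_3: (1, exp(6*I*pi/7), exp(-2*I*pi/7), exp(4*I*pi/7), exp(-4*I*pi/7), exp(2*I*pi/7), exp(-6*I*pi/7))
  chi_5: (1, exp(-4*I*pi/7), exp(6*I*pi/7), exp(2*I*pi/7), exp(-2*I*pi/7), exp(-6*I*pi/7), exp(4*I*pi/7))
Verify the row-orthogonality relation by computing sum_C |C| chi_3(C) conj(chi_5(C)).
Sum = 0; so <chi_3, chi_5> = 0 (distinct irreducibles are orthogonal).

Compute term by term over conjugacy classes (|C| * chi_3(C) * conj(chi_5(C))):
  1*(1)*conj(1) + 1*(exp(6*I*pi/7))*conj(exp(-4*I*pi/7)) + 1*(exp(-2*I*pi/7))*conj(exp(6*I*pi/7)) + 1*(exp(4*I*pi/7))*conj(exp(2*I*pi/7)) + 1*(exp(-4*I*pi/7))*conj(exp(-2*I*pi/7)) + 1*(exp(2*I*pi/7))*conj(exp(-6*I*pi/7)) + 1*(exp(-6*I*pi/7))*conj(exp(4*I*pi/7))
  = (1) + (exp(-4*I*pi/7)) + (exp(6*I*pi/7)) + (exp(2*I*pi/7)) + (exp(-2*I*pi/7)) + (exp(-6*I*pi/7)) + (exp(4*I*pi/7))
  = 0.
(Exp terms are combined using exp(i*s)*conj(exp(i*t)) = exp(i*(s-t)), and sums of them are collapsed using the identity that for every m > 1 the m distinct m-th roots of unity sum to 0, e.g. 1 + exp(2*I*pi/3) + exp(-2*I*pi/3) = 0.)
Dividing by |G| = 7 gives 0/7 = 0, matching the row-orthogonality relation <chi_3, chi_5> = [chi_3 = chi_5].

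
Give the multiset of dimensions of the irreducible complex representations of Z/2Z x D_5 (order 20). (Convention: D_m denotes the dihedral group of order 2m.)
Dimensions: 1, 1, 1, 1, 2, 2, 2, 2

Derivation: There are 8 irreducibles (= number of conjugacy classes). Their dimensions d_i satisfy sum d_i^2 = |G| = 20: 1 + 1 + 1 + 1 + 4 + 4 + 4 + 4 = 20. (For the product with Z/2Z: each of the 2 1-dim characters of Z/2Z tensors with each irrep of D_5, giving 2 copies of each D_5-dimension.)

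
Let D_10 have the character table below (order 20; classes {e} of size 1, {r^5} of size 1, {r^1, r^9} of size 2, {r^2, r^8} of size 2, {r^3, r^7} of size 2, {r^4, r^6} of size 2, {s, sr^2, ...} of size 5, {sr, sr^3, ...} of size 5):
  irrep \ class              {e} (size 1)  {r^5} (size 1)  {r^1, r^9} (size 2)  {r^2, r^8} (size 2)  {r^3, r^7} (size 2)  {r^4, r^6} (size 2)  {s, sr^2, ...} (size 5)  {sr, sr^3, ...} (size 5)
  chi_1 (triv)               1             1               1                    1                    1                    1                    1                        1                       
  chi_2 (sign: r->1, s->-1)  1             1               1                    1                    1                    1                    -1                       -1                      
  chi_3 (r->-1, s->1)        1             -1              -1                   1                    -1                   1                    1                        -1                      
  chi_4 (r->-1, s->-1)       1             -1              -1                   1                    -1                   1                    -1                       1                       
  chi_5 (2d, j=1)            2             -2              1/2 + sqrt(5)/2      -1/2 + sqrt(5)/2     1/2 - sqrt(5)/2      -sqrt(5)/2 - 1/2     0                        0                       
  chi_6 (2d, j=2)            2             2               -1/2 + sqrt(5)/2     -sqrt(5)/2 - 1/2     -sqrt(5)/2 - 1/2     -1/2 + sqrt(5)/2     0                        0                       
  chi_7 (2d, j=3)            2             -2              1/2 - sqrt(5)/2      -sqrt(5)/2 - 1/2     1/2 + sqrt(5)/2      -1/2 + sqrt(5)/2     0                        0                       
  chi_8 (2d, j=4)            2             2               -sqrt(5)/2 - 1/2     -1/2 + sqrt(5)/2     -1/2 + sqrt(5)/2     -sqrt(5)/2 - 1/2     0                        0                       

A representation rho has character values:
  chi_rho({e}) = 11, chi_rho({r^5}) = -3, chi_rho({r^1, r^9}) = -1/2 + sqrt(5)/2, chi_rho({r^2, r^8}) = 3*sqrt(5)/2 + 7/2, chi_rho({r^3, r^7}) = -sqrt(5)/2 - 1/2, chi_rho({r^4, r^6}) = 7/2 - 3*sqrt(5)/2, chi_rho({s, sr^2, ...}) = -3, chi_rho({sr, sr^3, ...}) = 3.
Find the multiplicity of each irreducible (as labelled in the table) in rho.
Multiplicities: chi_1: 1, chi_2: 1, chi_3: 0, chi_4: 3, chi_5: 2, chi_6: 0, chi_7: 0, chi_8: 1.

Use <chi_rho, chi> = (1/|G|) sum_C |C| * chi_rho(C) * conj(chi(C)) with |G| = 20 for each irreducible chi in the table:
  <chi_rho, chi_1> = (1/20)[1*(11)*conj(1) + 1*(-3)*conj(1) + 2*(-1/2 + sqrt(5)/2)*conj(1) + 2*(3*sqrt(5)/2 + 7/2)*conj(1) + 2*(-sqrt(5)/2 - 1/2)*conj(1) + 2*(7/2 - 3*sqrt(5)/2)*conj(1) + 5*(-3)*conj(1) + 5*(3)*conj(1)]
      = (1/20)[(11) + (-3) + (-1 + sqrt(5)) + (3*sqrt(5) + 7) + (-sqrt(5) - 1) + (7 - 3*sqrt(5)) + (-15) + (15)] = 20/20 = 1
  <chi_rho, chi_2> = (1/20)[1*(11)*conj(1) + 1*(-3)*conj(1) + 2*(-1/2 + sqrt(5)/2)*conj(1) + 2*(3*sqrt(5)/2 + 7/2)*conj(1) + 2*(-sqrt(5)/2 - 1/2)*conj(1) + 2*(7/2 - 3*sqrt(5)/2)*conj(1) + 5*(-3)*conj(-1) + 5*(3)*conj(-1)]
      = (1/20)[(11) + (-3) + (-1 + sqrt(5)) + (3*sqrt(5) + 7) + (-sqrt(5) - 1) + (7 - 3*sqrt(5)) + (15) + (-15)] = 20/20 = 1
  <chi_rho, chi_3> = (1/20)[1*(11)*conj(1) + 1*(-3)*conj(-1) + 2*(-1/2 + sqrt(5)/2)*conj(-1) + 2*(3*sqrt(5)/2 + 7/2)*conj(1) + 2*(-sqrt(5)/2 - 1/2)*conj(-1) + 2*(7/2 - 3*sqrt(5)/2)*conj(1) + 5*(-3)*conj(1) + 5*(3)*conj(-1)]
      = (1/20)[(11) + (3) + (1 - sqrt(5)) + (3*sqrt(5) + 7) + (1 + sqrt(5)) + (7 - 3*sqrt(5)) + (-15) + (-15)] = 0/20 = 0
  <chi_rho, chi_4> = (1/20)[1*(11)*conj(1) + 1*(-3)*conj(-1) + 2*(-1/2 + sqrt(5)/2)*conj(-1) + 2*(3*sqrt(5)/2 + 7/2)*conj(1) + 2*(-sqrt(5)/2 - 1/2)*conj(-1) + 2*(7/2 - 3*sqrt(5)/2)*conj(1) + 5*(-3)*conj(-1) + 5*(3)*conj(1)]
      = (1/20)[(11) + (3) + (1 - sqrt(5)) + (3*sqrt(5) + 7) + (1 + sqrt(5)) + (7 - 3*sqrt(5)) + (15) + (15)] = 60/20 = 3
  <chi_rho, chi_5> = (1/20)[1*(11)*conj(2) + 1*(-3)*conj(-2) + 2*(-1/2 + sqrt(5)/2)*conj(1/2 + sqrt(5)/2) + 2*(3*sqrt(5)/2 + 7/2)*conj(-1/2 + sqrt(5)/2) + 2*(-sqrt(5)/2 - 1/2)*conj(1/2 - sqrt(5)/2) + 2*(7/2 - 3*sqrt(5)/2)*conj(-sqrt(5)/2 - 1/2) + 5*(-3)*conj(0) + 5*(3)*conj(0)]
      = (1/20)[(22) + (6) + (2) + (4 + 2*sqrt(5)) + (2) + (4 - 2*sqrt(5)) + (0) + (0)] = 40/20 = 2
  <chi_rho, chi_6> = (1/20)[1*(11)*conj(2) + 1*(-3)*conj(2) + 2*(-1/2 + sqrt(5)/2)*conj(-1/2 + sqrt(5)/2) + 2*(3*sqrt(5)/2 + 7/2)*conj(-sqrt(5)/2 - 1/2) + 2*(-sqrt(5)/2 - 1/2)*conj(-sqrt(5)/2 - 1/2) + 2*(7/2 - 3*sqrt(5)/2)*conj(-1/2 + sqrt(5)/2) + 5*(-3)*conj(0) + 5*(3)*conj(0)]
      = (1/20)[(22) + (-6) + (3 - sqrt(5)) + (-5*sqrt(5) - 11) + (sqrt(5) + 3) + (-11 + 5*sqrt(5)) + (0) + (0)] = 0/20 = 0
  <chi_rho, chi_7> = (1/20)[1*(11)*conj(2) + 1*(-3)*conj(-2) + 2*(-1/2 + sqrt(5)/2)*conj(1/2 - sqrt(5)/2) + 2*(3*sqrt(5)/2 + 7/2)*conj(-sqrt(5)/2 - 1/2) + 2*(-sqrt(5)/2 - 1/2)*conj(1/2 + sqrt(5)/2) + 2*(7/2 - 3*sqrt(5)/2)*conj(-1/2 + sqrt(5)/2) + 5*(-3)*conj(0) + 5*(3)*conj(0)]
      = (1/20)[(22) + (6) + (-3 + sqrt(5)) + (-5*sqrt(5) - 11) + (-3 - sqrt(5)) + (-11 + 5*sqrt(5)) + (0) + (0)] = 0/20 = 0
  <chi_rho, chi_8> = (1/20)[1*(11)*conj(2) + 1*(-3)*conj(2) + 2*(-1/2 + sqrt(5)/2)*conj(-sqrt(5)/2 - 1/2) + 2*(3*sqrt(5)/2 + 7/2)*conj(-1/2 + sqrt(5)/2) + 2*(-sqrt(5)/2 - 1/2)*conj(-1/2 + sqrt(5)/2) + 2*(7/2 - 3*sqrt(5)/2)*conj(-sqrt(5)/2 - 1/2) + 5*(-3)*conj(0) + 5*(3)*conj(0)]
      = (1/20)[(22) + (-6) + (-2) + (4 + 2*sqrt(5)) + (-2) + (4 - 2*sqrt(5)) + (0) + (0)] = 20/20 = 1
Dimension check: dim(rho) = sum (mult * dim) = 1*1 + 1*1 + 0*1 + 3*1 + 2*2 + 0*2 + 0*2 + 1*2 = 11 = chi_rho(e) = 11.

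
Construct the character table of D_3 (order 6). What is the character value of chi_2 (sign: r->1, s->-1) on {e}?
Conjugacy classes: {e} of size 1, {r^1, r^2} of size 2, {s, sr, ..., sr^2} of size 3.
Character table:
  irrep \ class              {e} (size 1)  {r^1, r^2} (size 2)  {s, sr, ..., sr^2} (size 3)
  chi_1 (triv)               1             1                    1                          
  chi_2 (sign: r->1, s->-1)  1             1                    -1                         
  chi_3 (2d, j=1)            2             -1                   0                          

Spot check: chi_2 (sign: r->1, s->-1) on {e} = 1.

Justification: D_3 has order 2*3 = 6 with 3 conjugacy classes, hence 3 irreducibles. Sum of squared dims 1 + 1 + 4 = 6 = |G|. Linear characters come from the abelianisation; the 2-dimensional irreps have character r^k -> 2*cos(2*pi*j*k/3), reflections -> 0.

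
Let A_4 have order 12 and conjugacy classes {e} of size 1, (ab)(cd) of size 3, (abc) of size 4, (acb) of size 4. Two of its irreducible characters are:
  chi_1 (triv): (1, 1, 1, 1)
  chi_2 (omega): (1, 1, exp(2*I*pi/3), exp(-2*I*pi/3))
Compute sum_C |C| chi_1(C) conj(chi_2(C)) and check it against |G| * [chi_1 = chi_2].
Sum = 0; so <chi_1, chi_2> = 0 (distinct irreducibles are orthogonal).

Derivation: Compute term by term over conjugacy classes (|C| * chi_1(C) * conj(chi_2(C))):
  1*(1)*conj(1) + 3*(1)*conj(1) + 4*(1)*conj(exp(2*I*pi/3)) + 4*(1)*conj(exp(-2*I*pi/3))
  = (1) + (3) + (4*exp(-2*I*pi/3)) + (4*exp(2*I*pi/3))
  = 0.
(Exp terms are combined using exp(i*s)*conj(exp(i*t)) = exp(i*(s-t)), and sums of them are collapsed using the identity that for every m > 1 the m distinct m-th roots of unity sum to 0, e.g. 1 + exp(2*I*pi/3) + exp(-2*I*pi/3) = 0.)
Dividing by |G| = 12 gives 0/12 = 0, matching the row-orthogonality relation <chi_1, chi_2> = [chi_1 = chi_2].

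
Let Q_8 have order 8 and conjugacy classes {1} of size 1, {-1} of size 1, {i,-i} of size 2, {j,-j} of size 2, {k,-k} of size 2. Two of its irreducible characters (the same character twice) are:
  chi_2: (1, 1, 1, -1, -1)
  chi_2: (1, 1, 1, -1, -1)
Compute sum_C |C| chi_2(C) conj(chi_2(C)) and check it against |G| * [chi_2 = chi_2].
Sum = 8 = |G| = 8; so <chi_2, chi_2> = 1 (norm-1 confirms irreducibility).

Compute term by term over conjugacy classes (|C| * chi_2(C) * conj(chi_2(C))):
  1*(1)*conj(1) + 1*(1)*conj(1) + 2*(1)*conj(1) + 2*(-1)*conj(-1) + 2*(-1)*conj(-1)
  = (1) + (1) + (2) + (2) + (2)
  = 8.
Dividing by |G| = 8 gives 8/8 = 1, matching the row-orthogonality relation <chi_2, chi_2> = [chi_2 = chi_2].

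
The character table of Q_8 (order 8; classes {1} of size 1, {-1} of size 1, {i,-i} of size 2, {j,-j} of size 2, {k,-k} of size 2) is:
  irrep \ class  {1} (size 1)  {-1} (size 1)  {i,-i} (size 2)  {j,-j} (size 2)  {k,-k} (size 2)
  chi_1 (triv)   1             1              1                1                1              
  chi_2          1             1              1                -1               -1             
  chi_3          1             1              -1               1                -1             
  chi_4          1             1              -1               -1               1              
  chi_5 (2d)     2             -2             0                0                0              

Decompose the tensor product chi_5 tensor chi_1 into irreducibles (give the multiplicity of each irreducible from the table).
chi_5 tensor chi_1 = chi_5 (all other irreducibles have multiplicity 0).

Explanation: The character of a tensor product is the pointwise product (chi_5 * chi_1)(C) = chi_5(C) * chi_1(C):
  {1}: (2)*(1), {-1}: (-2)*(1), {i,-i}: (0)*(1), {j,-j}: (0)*(1), {k,-k}: (0)*(1)
so (chi_5 * chi_1) takes values
  {1} -> 2, {-1} -> -2, {i,-i} -> 0, {j,-j} -> 0, {k,-k} -> 0.
Now take the inner product of this character with each irreducible chi from the table, <chi_5*chi_1, chi> = (1/8) sum_C |C| (chi_5*chi_1)(C) conj(chi(C)):
  <chi_5*chi_1, chi_1> = (1/8)[1*(2)*conj(1) + 1*(-2)*conj(1) + 2*(0)*conj(1) + 2*(0)*conj(1) + 2*(0)*conj(1)]
      = (1/8)[(2) + (-2) + (0) + (0) + (0)] = 0/8 = 0
  <chi_5*chi_1, chi_2> = (1/8)[1*(2)*conj(1) + 1*(-2)*conj(1) + 2*(0)*conj(1) + 2*(0)*conj(-1) + 2*(0)*conj(-1)]
      = (1/8)[(2) + (-2) + (0) + (0) + (0)] = 0/8 = 0
  <chi_5*chi_1, chi_3> = (1/8)[1*(2)*conj(1) + 1*(-2)*conj(1) + 2*(0)*conj(-1) + 2*(0)*conj(1) + 2*(0)*conj(-1)]
      = (1/8)[(2) + (-2) + (0) + (0) + (0)] = 0/8 = 0
  <chi_5*chi_1, chi_4> = (1/8)[1*(2)*conj(1) + 1*(-2)*conj(1) + 2*(0)*conj(-1) + 2*(0)*conj(-1) + 2*(0)*conj(1)]
      = (1/8)[(2) + (-2) + (0) + (0) + (0)] = 0/8 = 0
  <chi_5*chi_1, chi_5> = (1/8)[1*(2)*conj(2) + 1*(-2)*conj(-2) + 2*(0)*conj(0) + 2*(0)*conj(0) + 2*(0)*conj(0)]
      = (1/8)[(4) + (4) + (0) + (0) + (0)] = 8/8 = 1
Hence the multiplicities are chi_5: 1. Dimension check: dim(chi_5)*dim(chi_1) = 2*1 = 2 and sum (mult * dim) = 1*2 = 2.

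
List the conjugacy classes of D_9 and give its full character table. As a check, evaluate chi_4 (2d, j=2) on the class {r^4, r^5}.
Conjugacy classes: {e} of size 1, {r^1, r^8} of size 2, {r^2, r^7} of size 2, {r^3, r^6} of size 2, {r^4, r^5} of size 2, {s, sr, ..., sr^8} of size 9.
Character table:
  irrep \ class              {e} (size 1)  {r^1, r^8} (size 2)  {r^2, r^7} (size 2)  {r^3, r^6} (size 2)  {r^4, r^5} (size 2)  {s, sr, ..., sr^8} (size 9)
  chi_1 (triv)               1             1                    1                    1                    1                    1                          
  chi_2 (sign: r->1, s->-1)  1             1                    1                    1                    1                    -1                         
  chi_3 (2d, j=1)            2             2*cos(2*pi/9)        2*cos(4*pi/9)        -1                   -2*cos(pi/9)         0                          
  chi_4 (2d, j=2)            2             2*cos(4*pi/9)        -2*cos(pi/9)         -1                   2*cos(2*pi/9)        0                          
  chi_5 (2d, j=3)            2             -1                   -1                   2                    -1                   0                          
  chi_6 (2d, j=4)            2             -2*cos(pi/9)         2*cos(2*pi/9)        -1                   2*cos(4*pi/9)        0                          

Spot check: chi_4 (2d, j=2) on {r^4, r^5} = 2*cos(2*pi/9).

Working: D_9 has order 2*9 = 18 with 6 conjugacy classes, hence 6 irreducibles. Sum of squared dims 1 + 1 + 4 + 4 + 4 + 4 = 18 = |G|. Linear characters come from the abelianisation; the 2-dimensional irreps have character r^k -> 2*cos(2*pi*j*k/9), reflections -> 0.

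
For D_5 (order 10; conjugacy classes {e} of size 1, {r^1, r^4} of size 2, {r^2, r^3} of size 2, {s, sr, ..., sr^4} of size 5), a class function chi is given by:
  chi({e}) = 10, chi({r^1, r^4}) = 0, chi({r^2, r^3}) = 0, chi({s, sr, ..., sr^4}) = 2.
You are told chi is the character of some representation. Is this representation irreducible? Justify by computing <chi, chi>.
Not irreducible (reducible): <chi, chi> = 12 > 1.

Working: <chi, chi> = (1/|G|) sum_C |C| * |chi(C)|^2 = (1/10)[1*|10|^2 + 2*|0|^2 + 2*|0|^2 + 5*|2|^2]
  = (1/10)[(100) + (0) + (0) + (20)] = 120/10 = 12.
A character is irreducible iff <chi, chi> = 1, so this representation is reducible.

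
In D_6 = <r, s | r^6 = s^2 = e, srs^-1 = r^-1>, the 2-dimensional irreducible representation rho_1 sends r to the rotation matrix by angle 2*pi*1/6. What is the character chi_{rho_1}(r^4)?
chi_{rho_1}(r^4) = 2*cos(2*pi*1*4/6) = -1

Details: rho_1(r^4) is rotation by angle 2*pi*1*4/6, whose trace is 2*cos(2*pi*1*4/6) = -1.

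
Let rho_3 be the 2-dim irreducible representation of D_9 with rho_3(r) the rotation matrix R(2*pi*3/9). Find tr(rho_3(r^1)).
chi_{rho_3}(r^1) = 2*cos(2*pi*3*1/9) = -1

Proof sketch: rho_3(r^1) is rotation by angle 2*pi*3*1/9, whose trace is 2*cos(2*pi*3*1/9) = -1.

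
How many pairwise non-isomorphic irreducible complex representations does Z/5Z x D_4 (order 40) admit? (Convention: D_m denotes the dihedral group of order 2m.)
25

Justification: The number of irreducible complex representations of a finite group equals its number of conjugacy classes. For a direct product, #classes(G x H) = #classes(G) * #classes(H). Z/5Z has 5 classes (abelian), D_4 has 5 classes, so 5 * 5 = 25, so Z/5Z x D_4 (order 40) has exactly 25 irreducible complex representations.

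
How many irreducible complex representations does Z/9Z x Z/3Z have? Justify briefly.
27

Derivation: The number of irreducible complex representations of a finite group equals its number of conjugacy classes. Z/9Z x Z/3Z is abelian of order 27, so every element is its own conjugacy class: 27 classes, so Z/9Z x Z/3Z (order 27) has exactly 27 irreducible complex representations.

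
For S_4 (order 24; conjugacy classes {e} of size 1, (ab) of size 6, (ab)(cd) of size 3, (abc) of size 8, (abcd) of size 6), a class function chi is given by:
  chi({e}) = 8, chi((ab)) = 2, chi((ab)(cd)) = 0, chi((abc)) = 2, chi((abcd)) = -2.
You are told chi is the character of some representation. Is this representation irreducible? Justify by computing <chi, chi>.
Not irreducible (reducible): <chi, chi> = 6 > 1.

Proof sketch: <chi, chi> = (1/|G|) sum_C |C| * |chi(C)|^2 = (1/24)[1*|8|^2 + 6*|2|^2 + 3*|0|^2 + 8*|2|^2 + 6*|-2|^2]
  = (1/24)[(64) + (24) + (0) + (32) + (24)] = 144/24 = 6.
A character is irreducible iff <chi, chi> = 1, so this representation is reducible.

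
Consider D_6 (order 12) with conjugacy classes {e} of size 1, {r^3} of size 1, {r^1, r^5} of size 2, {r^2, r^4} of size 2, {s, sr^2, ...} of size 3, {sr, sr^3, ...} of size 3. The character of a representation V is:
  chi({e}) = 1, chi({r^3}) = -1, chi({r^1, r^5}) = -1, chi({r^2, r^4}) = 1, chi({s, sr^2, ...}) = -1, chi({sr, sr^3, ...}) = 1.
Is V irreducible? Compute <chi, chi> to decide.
Irreducible: <chi, chi> = 1.

Explanation: <chi, chi> = (1/|G|) sum_C |C| * |chi(C)|^2 = (1/12)[1*|1|^2 + 1*|-1|^2 + 2*|-1|^2 + 2*|1|^2 + 3*|-1|^2 + 3*|1|^2]
  = (1/12)[(1) + (1) + (2) + (2) + (3) + (3)] = 12/12 = 1.
A character is irreducible iff <chi, chi> = 1, so this representation is irreducible.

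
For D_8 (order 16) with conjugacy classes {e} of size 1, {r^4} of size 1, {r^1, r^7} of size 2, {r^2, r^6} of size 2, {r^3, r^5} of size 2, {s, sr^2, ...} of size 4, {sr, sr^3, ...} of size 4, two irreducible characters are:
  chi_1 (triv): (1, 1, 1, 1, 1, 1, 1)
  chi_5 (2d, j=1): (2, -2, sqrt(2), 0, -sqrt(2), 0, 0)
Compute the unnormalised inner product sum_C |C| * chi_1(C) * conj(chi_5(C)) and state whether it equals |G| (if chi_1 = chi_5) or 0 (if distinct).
Sum = 0; so <chi_1, chi_5> = 0 (distinct irreducibles are orthogonal).

Solution. Compute term by term over conjugacy classes (|C| * chi_1(C) * conj(chi_5(C))):
  1*(1)*conj(2) + 1*(1)*conj(-2) + 2*(1)*conj(sqrt(2)) + 2*(1)*conj(0) + 2*(1)*conj(-sqrt(2)) + 4*(1)*conj(0) + 4*(1)*conj(0)
  = (2) + (-2) + (2*sqrt(2)) + (0) + (-2*sqrt(2)) + (0) + (0)
  = 0.
Dividing by |G| = 16 gives 0/16 = 0, matching the row-orthogonality relation <chi_1, chi_5> = [chi_1 = chi_5].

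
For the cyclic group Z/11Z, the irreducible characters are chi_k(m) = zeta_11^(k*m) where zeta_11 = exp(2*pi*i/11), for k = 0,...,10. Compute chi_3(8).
chi_3(8) = zeta_11^24 = exp(4*I*pi/11)

Explanation: chi_3(8) = zeta_11^(3*8) = zeta_11^24. Since zeta_11^11 = 1, this equals zeta_11^2 = exp(2*pi*i*2/11) = exp(4*I*pi/11).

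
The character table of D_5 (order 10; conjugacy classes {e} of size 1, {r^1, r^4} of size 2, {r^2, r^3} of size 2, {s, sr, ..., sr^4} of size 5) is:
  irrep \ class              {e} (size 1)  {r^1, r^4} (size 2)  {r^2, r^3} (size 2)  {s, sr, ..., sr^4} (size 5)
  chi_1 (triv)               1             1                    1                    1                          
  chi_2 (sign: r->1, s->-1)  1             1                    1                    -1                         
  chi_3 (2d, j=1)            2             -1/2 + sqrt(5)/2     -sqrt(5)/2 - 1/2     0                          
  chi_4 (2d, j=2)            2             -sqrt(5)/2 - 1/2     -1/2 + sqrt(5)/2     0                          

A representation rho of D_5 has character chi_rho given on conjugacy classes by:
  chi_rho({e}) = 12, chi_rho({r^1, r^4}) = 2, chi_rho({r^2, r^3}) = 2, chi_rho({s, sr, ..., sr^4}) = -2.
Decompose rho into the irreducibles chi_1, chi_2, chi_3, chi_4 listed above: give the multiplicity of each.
Multiplicities: chi_1: 1, chi_2: 3, chi_3: 2, chi_4: 2.

Argument: Use <chi_rho, chi> = (1/|G|) sum_C |C| * chi_rho(C) * conj(chi(C)) with |G| = 10 for each irreducible chi in the table:
  <chi_rho, chi_1> = (1/10)[1*(12)*conj(1) + 2*(2)*conj(1) + 2*(2)*conj(1) + 5*(-2)*conj(1)]
      = (1/10)[(12) + (4) + (4) + (-10)] = 10/10 = 1
  <chi_rho, chi_2> = (1/10)[1*(12)*conj(1) + 2*(2)*conj(1) + 2*(2)*conj(1) + 5*(-2)*conj(-1)]
      = (1/10)[(12) + (4) + (4) + (10)] = 30/10 = 3
  <chi_rho, chi_3> = (1/10)[1*(12)*conj(2) + 2*(2)*conj(-1/2 + sqrt(5)/2) + 2*(2)*conj(-sqrt(5)/2 - 1/2) + 5*(-2)*conj(0)]
      = (1/10)[(24) + (-2 + 2*sqrt(5)) + (-2*sqrt(5) - 2) + (0)] = 20/10 = 2
  <chi_rho, chi_4> = (1/10)[1*(12)*conj(2) + 2*(2)*conj(-sqrt(5)/2 - 1/2) + 2*(2)*conj(-1/2 + sqrt(5)/2) + 5*(-2)*conj(0)]
      = (1/10)[(24) + (-2*sqrt(5) - 2) + (-2 + 2*sqrt(5)) + (0)] = 20/10 = 2
Dimension check: dim(rho) = sum (mult * dim) = 1*1 + 3*1 + 2*2 + 2*2 = 12 = chi_rho(e) = 12.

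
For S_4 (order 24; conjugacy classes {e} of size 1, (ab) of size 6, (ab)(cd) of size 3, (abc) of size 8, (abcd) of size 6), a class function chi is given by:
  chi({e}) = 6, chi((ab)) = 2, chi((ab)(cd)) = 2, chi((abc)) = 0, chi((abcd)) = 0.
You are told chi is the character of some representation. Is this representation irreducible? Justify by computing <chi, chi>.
Not irreducible (reducible): <chi, chi> = 3 > 1.

Why: <chi, chi> = (1/|G|) sum_C |C| * |chi(C)|^2 = (1/24)[1*|6|^2 + 6*|2|^2 + 3*|2|^2 + 8*|0|^2 + 6*|0|^2]
  = (1/24)[(36) + (24) + (12) + (0) + (0)] = 72/24 = 3.
A character is irreducible iff <chi, chi> = 1, so this representation is reducible.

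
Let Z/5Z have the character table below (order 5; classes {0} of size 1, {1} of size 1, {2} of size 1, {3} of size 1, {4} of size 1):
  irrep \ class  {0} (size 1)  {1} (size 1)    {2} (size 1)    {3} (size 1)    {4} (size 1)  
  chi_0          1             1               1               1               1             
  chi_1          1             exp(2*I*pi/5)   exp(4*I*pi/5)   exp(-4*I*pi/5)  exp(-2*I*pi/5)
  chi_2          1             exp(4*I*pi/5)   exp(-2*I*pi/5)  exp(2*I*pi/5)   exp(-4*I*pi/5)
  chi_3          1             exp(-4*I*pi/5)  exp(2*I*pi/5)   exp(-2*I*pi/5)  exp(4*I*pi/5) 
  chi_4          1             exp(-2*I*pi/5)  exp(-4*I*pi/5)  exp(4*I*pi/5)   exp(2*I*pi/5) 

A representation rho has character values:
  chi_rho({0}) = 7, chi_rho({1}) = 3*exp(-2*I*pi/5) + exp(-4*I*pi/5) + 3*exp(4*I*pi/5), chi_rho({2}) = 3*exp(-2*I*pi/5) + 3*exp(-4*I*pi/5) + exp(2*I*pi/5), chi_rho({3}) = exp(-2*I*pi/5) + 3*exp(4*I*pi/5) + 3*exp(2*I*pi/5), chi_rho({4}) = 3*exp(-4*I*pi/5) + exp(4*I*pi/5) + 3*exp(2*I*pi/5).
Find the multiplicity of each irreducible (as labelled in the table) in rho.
Multiplicities: chi_0: 0, chi_1: 0, chi_2: 3, chi_3: 1, chi_4: 3.

Proof sketch: Use <chi_rho, chi> = (1/|G|) sum_C |C| * chi_rho(C) * conj(chi(C)) with |G| = 5 for each irreducible chi in the table:
  <chi_rho, chi_0> = (1/5)[1*(7)*conj(1) + 1*(3*exp(-2*I*pi/5) + exp(-4*I*pi/5) + 3*exp(4*I*pi/5))*conj(1) + 1*(3*exp(-2*I*pi/5) + 3*exp(-4*I*pi/5) + exp(2*I*pi/5))*conj(1) + 1*(exp(-2*I*pi/5) + 3*exp(4*I*pi/5) + 3*exp(2*I*pi/5))*conj(1) + 1*(3*exp(-4*I*pi/5) + exp(4*I*pi/5) + 3*exp(2*I*pi/5))*conj(1)]
      = (1/5)[(7) + (3*exp(-2*I*pi/5) + exp(-4*I*pi/5) + 3*exp(4*I*pi/5)) + (3*exp(-2*I*pi/5) + 3*exp(-4*I*pi/5) + exp(2*I*pi/5)) + (exp(-2*I*pi/5) + 3*exp(4*I*pi/5) + 3*exp(2*I*pi/5)) + (3*exp(-4*I*pi/5) + exp(4*I*pi/5) + 3*exp(2*I*pi/5))] = 0/5 = 0
  <chi_rho, chi_1> = (1/5)[1*(7)*conj(1) + 1*(3*exp(-2*I*pi/5) + exp(-4*I*pi/5) + 3*exp(4*I*pi/5))*conj(exp(2*I*pi/5)) + 1*(3*exp(-2*I*pi/5) + 3*exp(-4*I*pi/5) + exp(2*I*pi/5))*conj(exp(4*I*pi/5)) + 1*(exp(-2*I*pi/5) + 3*exp(4*I*pi/5) + 3*exp(2*I*pi/5))*conj(exp(-4*I*pi/5)) + 1*(3*exp(-4*I*pi/5) + exp(4*I*pi/5) + 3*exp(2*I*pi/5))*conj(exp(-2*I*pi/5))]
      = (1/5)[(7) + (3*exp(-4*I*pi/5) + exp(4*I*pi/5) + 3*exp(2*I*pi/5)) + (exp(-2*I*pi/5) + 3*exp(4*I*pi/5) + 3*exp(2*I*pi/5)) + (3*exp(-2*I*pi/5) + 3*exp(-4*I*pi/5) + exp(2*I*pi/5)) + (3*exp(-2*I*pi/5) + exp(-4*I*pi/5) + 3*exp(4*I*pi/5))] = 0/5 = 0
  <chi_rho, chi_2> = (1/5)[1*(7)*conj(1) + 1*(3*exp(-2*I*pi/5) + exp(-4*I*pi/5) + 3*exp(4*I*pi/5))*conj(exp(4*I*pi/5)) + 1*(3*exp(-2*I*pi/5) + 3*exp(-4*I*pi/5) + exp(2*I*pi/5))*conj(exp(-2*I*pi/5)) + 1*(exp(-2*I*pi/5) + 3*exp(4*I*pi/5) + 3*exp(2*I*pi/5))*conj(exp(2*I*pi/5)) + 1*(3*exp(-4*I*pi/5) + exp(4*I*pi/5) + 3*exp(2*I*pi/5))*conj(exp(-4*I*pi/5))]
      = (1/5)[(7) + (3 + exp(2*I*pi/5) + 3*exp(4*I*pi/5)) + (3 + 3*exp(-2*I*pi/5) + exp(4*I*pi/5)) + (3 + exp(-4*I*pi/5) + 3*exp(2*I*pi/5)) + (3 + 3*exp(-4*I*pi/5) + exp(-2*I*pi/5))] = 15/5 = 3
  <chi_rho, chi_3> = (1/5)[1*(7)*conj(1) + 1*(3*exp(-2*I*pi/5) + exp(-4*I*pi/5) + 3*exp(4*I*pi/5))*conj(exp(-4*I*pi/5)) + 1*(3*exp(-2*I*pi/5) + 3*exp(-4*I*pi/5) + exp(2*I*pi/5))*conj(exp(2*I*pi/5)) + 1*(exp(-2*I*pi/5) + 3*exp(4*I*pi/5) + 3*exp(2*I*pi/5))*conj(exp(-2*I*pi/5)) + 1*(3*exp(-4*I*pi/5) + exp(4*I*pi/5) + 3*exp(2*I*pi/5))*conj(exp(4*I*pi/5))]
      = (1/5)[(7) + (1 + 3*exp(-2*I*pi/5) + 3*exp(2*I*pi/5)) + (1 + 3*exp(-4*I*pi/5) + 3*exp(4*I*pi/5)) + (1 + 3*exp(-4*I*pi/5) + 3*exp(4*I*pi/5)) + (1 + 3*exp(-2*I*pi/5) + 3*exp(2*I*pi/5))] = 5/5 = 1
  <chi_rho, chi_4> = (1/5)[1*(7)*conj(1) + 1*(3*exp(-2*I*pi/5) + exp(-4*I*pi/5) + 3*exp(4*I*pi/5))*conj(exp(-2*I*pi/5)) + 1*(3*exp(-2*I*pi/5) + 3*exp(-4*I*pi/5) + exp(2*I*pi/5))*conj(exp(-4*I*pi/5)) + 1*(exp(-2*I*pi/5) + 3*exp(4*I*pi/5) + 3*exp(2*I*pi/5))*conj(exp(4*I*pi/5)) + 1*(3*exp(-4*I*pi/5) + exp(4*I*pi/5) + 3*exp(2*I*pi/5))*conj(exp(2*I*pi/5))]
      = (1/5)[(7) + (3 + 3*exp(-4*I*pi/5) + exp(-2*I*pi/5)) + (3 + exp(-4*I*pi/5) + 3*exp(2*I*pi/5)) + (3 + 3*exp(-2*I*pi/5) + exp(4*I*pi/5)) + (3 + exp(2*I*pi/5) + 3*exp(4*I*pi/5))] = 15/5 = 3
(Exp terms are combined using exp(i*s)*conj(exp(i*t)) = exp(i*(s-t)), and sums of them are collapsed using the identity that for every m > 1 the m distinct m-th roots of unity sum to 0, e.g. 1 + exp(2*I*pi/3) + exp(-2*I*pi/3) = 0.)
Dimension check: dim(rho) = sum (mult * dim) = 0*1 + 0*1 + 3*1 + 1*1 + 3*1 = 7 = chi_rho(e) = 7.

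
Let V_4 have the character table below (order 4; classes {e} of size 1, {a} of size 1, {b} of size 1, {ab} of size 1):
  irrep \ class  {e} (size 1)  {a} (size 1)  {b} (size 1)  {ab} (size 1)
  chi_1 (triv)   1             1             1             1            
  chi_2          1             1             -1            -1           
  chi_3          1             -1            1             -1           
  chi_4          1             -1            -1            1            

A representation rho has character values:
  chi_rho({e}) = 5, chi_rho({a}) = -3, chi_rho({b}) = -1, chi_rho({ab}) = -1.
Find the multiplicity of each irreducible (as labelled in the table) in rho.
Multiplicities: chi_1: 0, chi_2: 1, chi_3: 2, chi_4: 2.

Details: Use <chi_rho, chi> = (1/|G|) sum_C |C| * chi_rho(C) * conj(chi(C)) with |G| = 4 for each irreducible chi in the table:
  <chi_rho, chi_1> = (1/4)[1*(5)*conj(1) + 1*(-3)*conj(1) + 1*(-1)*conj(1) + 1*(-1)*conj(1)]
      = (1/4)[(5) + (-3) + (-1) + (-1)] = 0/4 = 0
  <chi_rho, chi_2> = (1/4)[1*(5)*conj(1) + 1*(-3)*conj(1) + 1*(-1)*conj(-1) + 1*(-1)*conj(-1)]
      = (1/4)[(5) + (-3) + (1) + (1)] = 4/4 = 1
  <chi_rho, chi_3> = (1/4)[1*(5)*conj(1) + 1*(-3)*conj(-1) + 1*(-1)*conj(1) + 1*(-1)*conj(-1)]
      = (1/4)[(5) + (3) + (-1) + (1)] = 8/4 = 2
  <chi_rho, chi_4> = (1/4)[1*(5)*conj(1) + 1*(-3)*conj(-1) + 1*(-1)*conj(-1) + 1*(-1)*conj(1)]
      = (1/4)[(5) + (3) + (1) + (-1)] = 8/4 = 2
Dimension check: dim(rho) = sum (mult * dim) = 0*1 + 1*1 + 2*1 + 2*1 = 5 = chi_rho(e) = 5.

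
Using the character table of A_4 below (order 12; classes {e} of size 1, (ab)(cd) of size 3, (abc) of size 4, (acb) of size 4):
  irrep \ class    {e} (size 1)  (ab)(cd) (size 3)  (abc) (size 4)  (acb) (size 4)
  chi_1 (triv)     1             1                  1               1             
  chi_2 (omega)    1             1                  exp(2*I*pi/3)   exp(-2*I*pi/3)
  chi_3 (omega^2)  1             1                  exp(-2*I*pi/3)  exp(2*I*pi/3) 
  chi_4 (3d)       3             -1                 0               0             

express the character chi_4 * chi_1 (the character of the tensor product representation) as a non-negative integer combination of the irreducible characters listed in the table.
chi_4 tensor chi_1 = chi_4 (all other irreducibles have multiplicity 0).

Justification: The character of a tensor product is the pointwise product (chi_4 * chi_1)(C) = chi_4(C) * chi_1(C):
  {e}: (3)*(1), (ab)(cd): (-1)*(1), (abc): (0)*(1), (acb): (0)*(1)
so (chi_4 * chi_1) takes values
  {e} -> 3, (ab)(cd) -> -1, (abc) -> 0, (acb) -> 0.
Now take the inner product of this character with each irreducible chi from the table, <chi_4*chi_1, chi> = (1/12) sum_C |C| (chi_4*chi_1)(C) conj(chi(C)):
  <chi_4*chi_1, chi_1> = (1/12)[1*(3)*conj(1) + 3*(-1)*conj(1) + 4*(0)*conj(1) + 4*(0)*conj(1)]
      = (1/12)[(3) + (-3) + (0) + (0)] = 0/12 = 0
  <chi_4*chi_1, chi_2> = (1/12)[1*(3)*conj(1) + 3*(-1)*conj(1) + 4*(0)*conj(exp(2*I*pi/3)) + 4*(0)*conj(exp(-2*I*pi/3))]
      = (1/12)[(3) + (-3) + (0) + (0)] = 0/12 = 0
  <chi_4*chi_1, chi_3> = (1/12)[1*(3)*conj(1) + 3*(-1)*conj(1) + 4*(0)*conj(exp(-2*I*pi/3)) + 4*(0)*conj(exp(2*I*pi/3))]
      = (1/12)[(3) + (-3) + (0) + (0)] = 0/12 = 0
  <chi_4*chi_1, chi_4> = (1/12)[1*(3)*conj(3) + 3*(-1)*conj(-1) + 4*(0)*conj(0) + 4*(0)*conj(0)]
      = (1/12)[(9) + (3) + (0) + (0)] = 12/12 = 1
(Exp terms are combined using exp(i*s)*conj(exp(i*t)) = exp(i*(s-t)), and sums of them are collapsed using the identity that for every m > 1 the m distinct m-th roots of unity sum to 0, e.g. 1 + exp(2*I*pi/3) + exp(-2*I*pi/3) = 0.)
Hence the multiplicities are chi_4: 1. Dimension check: dim(chi_4)*dim(chi_1) = 3*1 = 3 and sum (mult * dim) = 1*3 = 3.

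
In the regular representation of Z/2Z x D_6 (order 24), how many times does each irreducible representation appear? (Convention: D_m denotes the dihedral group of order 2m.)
Each irreducible V_i of dimension d_i appears with multiplicity d_i, i.e. rho_reg = (direct sum over all irreducibles V_i) d_i V_i. The irreducible dimensions for Z/2Z x D_6 are 1, 1, 1, 1, 1, 1, 1, 1, 2, 2, 2, 2: 8 irreducibles of dimension 1, each with multiplicity 1; 4 irreducibles of dimension 2, each with multiplicity 2. Total dimension 8*1*1 + 4*2*2 = 24 = |G|.

General theorem: in the regular representation of a finite group G, each irreducible appears with multiplicity equal to its dimension. Check: dim(rho_reg) = sum d_i^2 = 1 + 1 + 1 + 1 + 1 + 1 + 1 + 1 + 4 + 4 + 4 + 4 = 24 = |G|.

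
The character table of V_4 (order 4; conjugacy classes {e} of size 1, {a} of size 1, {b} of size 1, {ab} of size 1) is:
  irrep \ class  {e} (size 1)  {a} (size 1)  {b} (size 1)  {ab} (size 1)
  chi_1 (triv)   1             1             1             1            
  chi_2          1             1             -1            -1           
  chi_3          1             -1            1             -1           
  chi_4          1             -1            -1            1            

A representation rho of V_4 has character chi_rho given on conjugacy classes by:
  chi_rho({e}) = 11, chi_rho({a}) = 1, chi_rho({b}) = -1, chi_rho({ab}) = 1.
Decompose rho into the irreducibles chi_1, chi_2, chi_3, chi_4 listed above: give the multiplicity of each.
Multiplicities: chi_1: 3, chi_2: 3, chi_3: 2, chi_4: 3.

Explanation: Use <chi_rho, chi> = (1/|G|) sum_C |C| * chi_rho(C) * conj(chi(C)) with |G| = 4 for each irreducible chi in the table:
  <chi_rho, chi_1> = (1/4)[1*(11)*conj(1) + 1*(1)*conj(1) + 1*(-1)*conj(1) + 1*(1)*conj(1)]
      = (1/4)[(11) + (1) + (-1) + (1)] = 12/4 = 3
  <chi_rho, chi_2> = (1/4)[1*(11)*conj(1) + 1*(1)*conj(1) + 1*(-1)*conj(-1) + 1*(1)*conj(-1)]
      = (1/4)[(11) + (1) + (1) + (-1)] = 12/4 = 3
  <chi_rho, chi_3> = (1/4)[1*(11)*conj(1) + 1*(1)*conj(-1) + 1*(-1)*conj(1) + 1*(1)*conj(-1)]
      = (1/4)[(11) + (-1) + (-1) + (-1)] = 8/4 = 2
  <chi_rho, chi_4> = (1/4)[1*(11)*conj(1) + 1*(1)*conj(-1) + 1*(-1)*conj(-1) + 1*(1)*conj(1)]
      = (1/4)[(11) + (-1) + (1) + (1)] = 12/4 = 3
Dimension check: dim(rho) = sum (mult * dim) = 3*1 + 3*1 + 2*1 + 3*1 = 11 = chi_rho(e) = 11.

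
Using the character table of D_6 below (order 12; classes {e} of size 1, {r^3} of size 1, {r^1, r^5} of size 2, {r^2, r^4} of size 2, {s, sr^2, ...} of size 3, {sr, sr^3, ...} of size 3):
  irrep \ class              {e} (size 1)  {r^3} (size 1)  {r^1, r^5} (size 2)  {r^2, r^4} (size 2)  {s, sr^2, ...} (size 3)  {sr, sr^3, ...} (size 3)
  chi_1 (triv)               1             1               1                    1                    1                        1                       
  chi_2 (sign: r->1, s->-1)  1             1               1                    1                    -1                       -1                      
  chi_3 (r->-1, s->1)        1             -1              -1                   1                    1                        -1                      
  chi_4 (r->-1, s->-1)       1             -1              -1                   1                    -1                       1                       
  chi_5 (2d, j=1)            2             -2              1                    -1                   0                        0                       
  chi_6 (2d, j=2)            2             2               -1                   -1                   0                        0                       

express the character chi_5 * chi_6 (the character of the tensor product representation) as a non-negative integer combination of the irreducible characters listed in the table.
chi_5 tensor chi_6 = chi_3 + chi_4 + chi_5 (all other irreducibles have multiplicity 0).

Working: The character of a tensor product is the pointwise product (chi_5 * chi_6)(C) = chi_5(C) * chi_6(C):
  {e}: (2)*(2), {r^3}: (-2)*(2), {r^1, r^5}: (1)*(-1), {r^2, r^4}: (-1)*(-1), {s, sr^2, ...}: (0)*(0), {sr, sr^3, ...}: (0)*(0)
so (chi_5 * chi_6) takes values
  {e} -> 4, {r^3} -> -4, {r^1, r^5} -> -1, {r^2, r^4} -> 1, {s, sr^2, ...} -> 0, {sr, sr^3, ...} -> 0.
Now take the inner product of this character with each irreducible chi from the table, <chi_5*chi_6, chi> = (1/12) sum_C |C| (chi_5*chi_6)(C) conj(chi(C)):
  <chi_5*chi_6, chi_1> = (1/12)[1*(4)*conj(1) + 1*(-4)*conj(1) + 2*(-1)*conj(1) + 2*(1)*conj(1) + 3*(0)*conj(1) + 3*(0)*conj(1)]
      = (1/12)[(4) + (-4) + (-2) + (2) + (0) + (0)] = 0/12 = 0
  <chi_5*chi_6, chi_2> = (1/12)[1*(4)*conj(1) + 1*(-4)*conj(1) + 2*(-1)*conj(1) + 2*(1)*conj(1) + 3*(0)*conj(-1) + 3*(0)*conj(-1)]
      = (1/12)[(4) + (-4) + (-2) + (2) + (0) + (0)] = 0/12 = 0
  <chi_5*chi_6, chi_3> = (1/12)[1*(4)*conj(1) + 1*(-4)*conj(-1) + 2*(-1)*conj(-1) + 2*(1)*conj(1) + 3*(0)*conj(1) + 3*(0)*conj(-1)]
      = (1/12)[(4) + (4) + (2) + (2) + (0) + (0)] = 12/12 = 1
  <chi_5*chi_6, chi_4> = (1/12)[1*(4)*conj(1) + 1*(-4)*conj(-1) + 2*(-1)*conj(-1) + 2*(1)*conj(1) + 3*(0)*conj(-1) + 3*(0)*conj(1)]
      = (1/12)[(4) + (4) + (2) + (2) + (0) + (0)] = 12/12 = 1
  <chi_5*chi_6, chi_5> = (1/12)[1*(4)*conj(2) + 1*(-4)*conj(-2) + 2*(-1)*conj(1) + 2*(1)*conj(-1) + 3*(0)*conj(0) + 3*(0)*conj(0)]
      = (1/12)[(8) + (8) + (-2) + (-2) + (0) + (0)] = 12/12 = 1
  <chi_5*chi_6, chi_6> = (1/12)[1*(4)*conj(2) + 1*(-4)*conj(2) + 2*(-1)*conj(-1) + 2*(1)*conj(-1) + 3*(0)*conj(0) + 3*(0)*conj(0)]
      = (1/12)[(8) + (-8) + (2) + (-2) + (0) + (0)] = 0/12 = 0
Hence the multiplicities are chi_3: 1, chi_4: 1, chi_5: 1. Dimension check: dim(chi_5)*dim(chi_6) = 2*2 = 4 and sum (mult * dim) = 1*1 + 1*1 + 1*2 = 4.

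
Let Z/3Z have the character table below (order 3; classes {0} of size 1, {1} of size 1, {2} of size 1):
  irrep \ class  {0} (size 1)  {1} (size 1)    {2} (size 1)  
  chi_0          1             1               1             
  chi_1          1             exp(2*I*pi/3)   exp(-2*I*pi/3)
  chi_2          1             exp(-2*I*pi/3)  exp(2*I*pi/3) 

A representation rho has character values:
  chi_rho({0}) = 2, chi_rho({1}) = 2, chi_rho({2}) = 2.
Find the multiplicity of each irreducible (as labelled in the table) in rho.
Multiplicities: chi_0: 2, chi_1: 0, chi_2: 0.

Why: Use <chi_rho, chi> = (1/|G|) sum_C |C| * chi_rho(C) * conj(chi(C)) with |G| = 3 for each irreducible chi in the table:
  <chi_rho, chi_0> = (1/3)[1*(2)*conj(1) + 1*(2)*conj(1) + 1*(2)*conj(1)]
      = (1/3)[(2) + (2) + (2)] = 6/3 = 2
  <chi_rho, chi_1> = (1/3)[1*(2)*conj(1) + 1*(2)*conj(exp(2*I*pi/3)) + 1*(2)*conj(exp(-2*I*pi/3))]
      = (1/3)[(2) + (2*exp(-2*I*pi/3)) + (2*exp(2*I*pi/3))] = 0/3 = 0
  <chi_rho, chi_2> = (1/3)[1*(2)*conj(1) + 1*(2)*conj(exp(-2*I*pi/3)) + 1*(2)*conj(exp(2*I*pi/3))]
      = (1/3)[(2) + (2*exp(2*I*pi/3)) + (2*exp(-2*I*pi/3))] = 0/3 = 0
(Exp terms are combined using exp(i*s)*conj(exp(i*t)) = exp(i*(s-t)), and sums of them are collapsed using the identity that for every m > 1 the m distinct m-th roots of unity sum to 0, e.g. 1 + exp(2*I*pi/3) + exp(-2*I*pi/3) = 0.)
Dimension check: dim(rho) = sum (mult * dim) = 2*1 + 0*1 + 0*1 = 2 = chi_rho(e) = 2.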